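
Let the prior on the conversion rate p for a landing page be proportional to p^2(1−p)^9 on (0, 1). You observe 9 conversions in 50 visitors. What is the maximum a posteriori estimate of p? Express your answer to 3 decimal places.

The prior density ∝ p^2(1−p)^9 is the kernel of Beta(3, 10).
Data: 9 successes in 50 trials. The binomial likelihood contributes p^9(1−p)^41, so the posterior is Beta(3+9, 10+41) = Beta(12, 51).
For Beta(a, b) with a, b > 1 the mode is (a−1)/(a+b−2) = 11/61 ≈ 0.180.

p̂_MAP = 0.180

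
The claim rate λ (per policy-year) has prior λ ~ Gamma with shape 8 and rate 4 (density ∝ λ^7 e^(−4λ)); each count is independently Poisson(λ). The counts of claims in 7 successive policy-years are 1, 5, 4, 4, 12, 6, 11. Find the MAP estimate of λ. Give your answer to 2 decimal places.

Σxᵢ = 1+5+4+4+12+6+11 = 43, with n = 7.
Posterior ∝ λ^7e^(−4λ) · λ^43e^(−7λ) = λ^50e^(−11λ), i.e. Gamma(shape=51, rate=11).
The mode of a Gamma(a, b) with a ≥ 1 (shape–rate) is (a−1)/b = 50/11 ≈ 4.55.

λ̂_MAP = 4.55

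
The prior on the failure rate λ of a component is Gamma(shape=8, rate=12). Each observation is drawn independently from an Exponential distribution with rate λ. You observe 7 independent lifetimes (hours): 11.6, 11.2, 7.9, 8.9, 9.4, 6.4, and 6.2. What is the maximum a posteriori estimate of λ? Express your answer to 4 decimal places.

The Exponential(rate=λ) likelihood is ∝ λ^n e^(−λΣtᵢ). Here n = 7 and Σtᵢ = 11.6 + 11.2 + 7.9 + 8.9 + 9.4 + 6.4 + 6.2 = 61.6.
Posterior ∝ λ^7e^(−12λ) · λ^7e^(−61.6λ) = λ^14e^(−73.6λ), i.e. Gamma(15, 73.6).
Mode = (a−1)/b = 14/73.6 ≈ 0.1902.

λ̂_MAP = 0.1902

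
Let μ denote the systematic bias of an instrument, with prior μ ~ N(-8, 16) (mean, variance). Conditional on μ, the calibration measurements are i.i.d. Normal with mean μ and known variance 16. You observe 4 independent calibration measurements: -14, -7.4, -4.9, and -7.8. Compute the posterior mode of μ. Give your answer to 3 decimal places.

n = 4; x̄ = ((-14) + (-7.4) + (-4.9) + (-7.8))/4 = -34.1/4 = -8.525.
For a Normal prior and Normal likelihood with known variance, the posterior is Normal; its mode equals its mean, the precision-weighted average.
Prior precision 1/σ₀² = 1/16 = 0.0625; data precision n/σ² = 4/16 = 0.25.
μ̂ = (0.0625·(-8) + 0.25·(-8.525)) / (0.0625 + 0.25) = (-2.63125)/0.3125 = -8.420.

μ̂_MAP = -8.420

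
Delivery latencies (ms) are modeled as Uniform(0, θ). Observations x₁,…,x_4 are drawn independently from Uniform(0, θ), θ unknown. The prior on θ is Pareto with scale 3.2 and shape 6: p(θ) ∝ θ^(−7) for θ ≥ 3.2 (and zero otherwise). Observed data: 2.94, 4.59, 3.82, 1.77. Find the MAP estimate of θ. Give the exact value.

The Uniform(0, θ) likelihood is θ^(−n) for θ ≥ max(xᵢ), zero otherwise. Here max(xᵢ) = 4.59.
Posterior ∝ θ^(−7) · θ^(−4) = θ^(−11) on θ ≥ max(3.2, 4.59) = 4.59.
This density is strictly decreasing in θ, so the posterior mode lies at the lower boundary of the support.

θ̂_MAP = 4.59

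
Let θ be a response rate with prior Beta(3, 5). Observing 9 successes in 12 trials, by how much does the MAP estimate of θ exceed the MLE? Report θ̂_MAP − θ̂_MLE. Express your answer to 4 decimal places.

MAP − MLE = -0.1389

Posterior is Beta(12, 8); MAP = (12−1)/(20−2) = 11/18 ≈ 0.61111.
MLE ignores the prior: θ̂_MLE = k/n = 9/12 ≈ 0.75000.
Difference = 11/18 − 9/12 = -5/36 ≈ -0.1389.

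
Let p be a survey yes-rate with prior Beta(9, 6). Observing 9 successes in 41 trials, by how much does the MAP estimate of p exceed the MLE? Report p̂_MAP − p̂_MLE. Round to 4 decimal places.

MAP − MLE = 0.0953

Posterior is Beta(18, 38); MAP = (18−1)/(56−2) = 17/54 ≈ 0.31481.
MLE ignores the prior: p̂_MLE = k/n = 9/41 ≈ 0.21951.
Difference = 17/54 − 9/41 = 211/2214 ≈ 0.0953.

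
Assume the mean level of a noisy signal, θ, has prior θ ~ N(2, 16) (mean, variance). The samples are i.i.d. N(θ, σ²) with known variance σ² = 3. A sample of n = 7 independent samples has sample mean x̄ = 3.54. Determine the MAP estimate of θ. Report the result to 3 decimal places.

θ̂_MAP = 3.500

n = 7, x̄ = 3.54.
For a Normal prior and Normal likelihood with known variance, the posterior is Normal; its mode equals its mean, the precision-weighted average.
Prior precision 1/σ₀² = 1/16 = 0.0625; data precision n/σ² = 7/3.
θ̂ = (0.0625·2 + (7/3)·3.54) / (0.0625 + 7/3) = 8.385/(115/48) = 10062/2875 ≈ 3.500.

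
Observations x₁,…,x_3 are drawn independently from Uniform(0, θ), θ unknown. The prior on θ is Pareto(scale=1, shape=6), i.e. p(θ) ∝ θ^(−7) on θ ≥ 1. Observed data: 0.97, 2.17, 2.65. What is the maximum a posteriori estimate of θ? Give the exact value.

The Uniform(0, θ) likelihood is θ^(−n) for θ ≥ max(xᵢ), zero otherwise. Here max(xᵢ) = 2.65.
Posterior ∝ θ^(−7) · θ^(−3) = θ^(−10) on θ ≥ max(1, 2.65) = 2.65.
This density is strictly decreasing in θ, so the posterior mode lies at the lower boundary of the support.

θ̂_MAP = 2.65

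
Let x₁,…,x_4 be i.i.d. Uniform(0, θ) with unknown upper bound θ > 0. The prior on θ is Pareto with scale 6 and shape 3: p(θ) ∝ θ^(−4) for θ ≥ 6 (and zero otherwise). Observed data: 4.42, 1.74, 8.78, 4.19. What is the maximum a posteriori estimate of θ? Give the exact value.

The Uniform(0, θ) likelihood is θ^(−n) for θ ≥ max(xᵢ), zero otherwise. Here max(xᵢ) = 8.78.
Posterior ∝ θ^(−4) · θ^(−4) = θ^(−8) on θ ≥ max(6, 8.78) = 8.78.
This density is strictly decreasing in θ, so the posterior mode lies at the lower boundary of the support.

θ̂_MAP = 8.78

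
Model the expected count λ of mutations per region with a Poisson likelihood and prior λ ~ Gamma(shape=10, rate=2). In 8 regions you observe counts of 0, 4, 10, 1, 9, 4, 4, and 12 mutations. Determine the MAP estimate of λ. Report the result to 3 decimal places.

λ̂_MAP = 5.300

Σxᵢ = 0+4+10+1+9+4+4+12 = 44, with n = 8.
Posterior ∝ λ^9e^(−2λ) · λ^44e^(−8λ) = λ^53e^(−10λ), i.e. Gamma(shape=54, rate=10).
The mode of a Gamma(a, b) with a ≥ 1 (shape–rate) is (a−1)/b = 53/10 ≈ 5.300.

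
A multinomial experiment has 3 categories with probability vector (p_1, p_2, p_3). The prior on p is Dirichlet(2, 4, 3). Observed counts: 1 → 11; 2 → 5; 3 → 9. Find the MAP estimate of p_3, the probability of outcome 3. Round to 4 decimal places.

The posterior is Dirichlet(αᵢ + nᵢ) = Dirichlet(13, 9, 12).
For a Dirichlet(a₁,…,a_K) with all aᵢ > 1, the mode has j-th component (aⱼ − 1)/(Σaᵢ − K).
Here Σaᵢ = 34 and K = 3, so p_3 = (12 − 1)/(34 − 3) = 11/31 ≈ 0.3548.

MAP estimate: 0.3548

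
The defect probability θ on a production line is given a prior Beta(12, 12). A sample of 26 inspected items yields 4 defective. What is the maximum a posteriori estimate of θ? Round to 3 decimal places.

Prior: Beta(12, 12).
Data: 4 successes in 26 trials. The binomial likelihood contributes θ^4(1−θ)^22, so the posterior is Beta(12+4, 12+22) = Beta(16, 34).
For Beta(a, b) with a, b > 1 the mode is (a−1)/(a+b−2) = 15/48 ≈ 0.313.

θ̂_MAP = 0.313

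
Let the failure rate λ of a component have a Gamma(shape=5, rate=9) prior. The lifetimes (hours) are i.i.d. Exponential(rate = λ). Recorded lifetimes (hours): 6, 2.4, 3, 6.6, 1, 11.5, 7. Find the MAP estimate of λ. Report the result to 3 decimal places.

λ̂_MAP = 0.237

The Exponential(rate=λ) likelihood is ∝ λ^n e^(−λΣtᵢ). Here n = 7 and Σtᵢ = 6 + 2.4 + 3 + 6.6 + 1 + 11.5 + 7 = 37.5.
Posterior ∝ λ^4e^(−9λ) · λ^7e^(−37.5λ) = λ^11e^(−46.5λ), i.e. Gamma(12, 46.5).
Mode = (a−1)/b = 11/46.5 ≈ 0.237.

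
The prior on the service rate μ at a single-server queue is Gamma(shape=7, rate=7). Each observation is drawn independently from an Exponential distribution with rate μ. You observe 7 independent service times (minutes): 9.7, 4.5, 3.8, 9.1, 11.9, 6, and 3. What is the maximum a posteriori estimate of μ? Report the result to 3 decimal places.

μ̂_MAP = 0.236

The Exponential(rate=μ) likelihood is ∝ μ^n e^(−μΣtᵢ). Here n = 7 and Σtᵢ = 9.7 + 4.5 + 3.8 + 9.1 + 11.9 + 6 + 3 = 48.
Posterior ∝ μ^6e^(−7μ) · μ^7e^(−48μ) = μ^13e^(−55μ), i.e. Gamma(14, 55).
Mode = (a−1)/b = 13/55 ≈ 0.236.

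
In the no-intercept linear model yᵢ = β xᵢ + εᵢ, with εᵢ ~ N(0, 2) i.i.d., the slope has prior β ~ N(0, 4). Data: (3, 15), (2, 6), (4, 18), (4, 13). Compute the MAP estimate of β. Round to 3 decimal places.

log p(β | y) = −Σ(yᵢ − βxᵢ)²/(2·2) − β²/(2·4) + const.
Setting the derivative to zero: Σxᵢ(yᵢ − βxᵢ)/2 − β/4 = 0, so β = Σxᵢyᵢ / (Σxᵢ² + σ²/τ²).
Σxᵢyᵢ = 3·15 + 2·6 + 4·18 + 4·13 = 181; Σxᵢ² = 45; σ²/τ² = 0.5.
β̂_MAP = 181 / (45 + 0.5) = 181/45.5 ≈ 3.978.

β̂_MAP = 3.978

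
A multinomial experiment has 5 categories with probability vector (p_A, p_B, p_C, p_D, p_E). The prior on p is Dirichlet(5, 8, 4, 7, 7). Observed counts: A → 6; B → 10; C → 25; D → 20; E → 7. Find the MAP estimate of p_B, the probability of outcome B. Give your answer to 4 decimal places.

MAP estimate of p_B = 0.1809

The posterior is Dirichlet(αᵢ + nᵢ) = Dirichlet(11, 18, 29, 27, 14).
For a Dirichlet(a₁,…,a_K) with all aᵢ > 1, the mode has j-th component (aⱼ − 1)/(Σaᵢ − K).
Here Σaᵢ = 99 and K = 5, so p_B = (18 − 1)/(99 − 5) = 17/94 ≈ 0.1809.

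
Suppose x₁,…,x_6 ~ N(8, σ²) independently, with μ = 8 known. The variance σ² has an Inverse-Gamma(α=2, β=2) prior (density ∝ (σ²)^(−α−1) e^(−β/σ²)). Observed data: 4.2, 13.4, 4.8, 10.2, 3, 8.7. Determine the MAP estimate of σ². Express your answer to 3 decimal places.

σ̂²_MAP = 7.348

Sum of squared deviations about the known mean: SS = (4.2−8)² + (13.4−8)² + (4.8−8)² + (10.2−8)² + (3−8)² + (8.7−8)² = 84.17.
The Normal likelihood contributes (σ²)^(−n/2) exp(−SS/(2σ²)), so the posterior is Inverse-Gamma(α + n/2, β + SS/2) = Inverse-Gamma(5, 44.085).
The mode of Inverse-Gamma(a, b) is b/(a+1) = 44.085/6 ≈ 7.348.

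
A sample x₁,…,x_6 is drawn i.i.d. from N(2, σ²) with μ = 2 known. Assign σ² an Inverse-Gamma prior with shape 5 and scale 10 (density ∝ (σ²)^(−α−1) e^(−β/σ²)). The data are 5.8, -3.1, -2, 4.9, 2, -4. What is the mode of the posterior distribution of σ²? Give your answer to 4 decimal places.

Sum of squared deviations about the known mean: SS = (5.8−2)² + (-3.1−2)² + (-2−2)² + (4.9−2)² + (2−2)² + (-4−2)² = 100.86.
The Normal likelihood contributes (σ²)^(−n/2) exp(−SS/(2σ²)), so the posterior is Inverse-Gamma(α + n/2, β + SS/2) = Inverse-Gamma(8, 60.43).
The mode of Inverse-Gamma(a, b) is b/(a+1) = 60.43/9 ≈ 6.7144.

σ̂²_MAP = 6.7144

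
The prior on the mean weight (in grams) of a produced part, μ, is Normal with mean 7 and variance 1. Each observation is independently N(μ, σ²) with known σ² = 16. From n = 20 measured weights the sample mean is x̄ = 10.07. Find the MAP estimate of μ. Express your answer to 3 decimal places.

μ̂_MAP = 8.706

n = 20, x̄ = 10.07.
For a Normal prior and Normal likelihood with known variance, the posterior is Normal; its mode equals its mean, the precision-weighted average.
Prior precision 1/σ₀² = 1/1 = 1; data precision n/σ² = 20/16 = 1.25.
μ̂ = (1·7 + 1.25·10.07) / (1 + 1.25) = 19.5875/2.25 = 1567/180 ≈ 8.706.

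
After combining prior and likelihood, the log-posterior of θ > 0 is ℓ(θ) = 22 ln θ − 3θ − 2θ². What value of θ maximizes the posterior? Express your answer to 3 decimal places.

ℓ'(θ) = 22/θ − 3 − 4θ. Setting this to zero and multiplying by θ: 4θ² + 3θ − 22 = 0.
θ = (−3 + √(3² + 4·4·22)) / (2·4) = (−3 + √361) / 8 = (−3 + 19)/8 = 2.
ℓ''(θ) = −22/θ² − 4 < 0, confirming a maximum.

θ̂_MAP = 2.000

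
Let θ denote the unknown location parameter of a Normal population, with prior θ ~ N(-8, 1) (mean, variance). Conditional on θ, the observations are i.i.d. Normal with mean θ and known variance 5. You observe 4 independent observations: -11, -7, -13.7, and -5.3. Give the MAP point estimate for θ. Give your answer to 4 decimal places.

n = 4; x̄ = ((-11) + (-7) + (-13.7) + (-5.3))/4 = -37/4 = -9.25.
For a Normal prior and Normal likelihood with known variance, the posterior is Normal; its mode equals its mean, the precision-weighted average.
Prior precision 1/σ₀² = 1/1 = 1; data precision n/σ² = 4/5 = 0.8.
θ̂ = (1·(-8) + 0.8·(-9.25)) / (1 + 0.8) = (-15.4)/1.8 = -77/9 ≈ -8.5556.

θ̂_MAP = -8.5556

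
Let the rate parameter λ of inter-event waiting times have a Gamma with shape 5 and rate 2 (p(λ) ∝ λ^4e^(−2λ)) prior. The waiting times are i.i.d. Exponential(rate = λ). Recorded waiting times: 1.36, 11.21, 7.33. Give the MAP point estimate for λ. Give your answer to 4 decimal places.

The Exponential(rate=λ) likelihood is ∝ λ^n e^(−λΣtᵢ). Here n = 3 and Σtᵢ = 1.36 + 11.21 + 7.33 = 19.90.
Posterior ∝ λ^4e^(−2λ) · λ^3e^(−19.90λ) = λ^7e^(−21.90λ), i.e. Gamma(8, 21.90).
Mode = (a−1)/b = 7/21.90 ≈ 0.3196.

λ̂_MAP = 0.3196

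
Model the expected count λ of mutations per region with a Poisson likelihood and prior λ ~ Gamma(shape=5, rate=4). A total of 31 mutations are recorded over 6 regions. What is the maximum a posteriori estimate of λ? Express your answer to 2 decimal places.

λ̂_MAP = 3.50

Σxᵢ = 31, n = 6.
Posterior ∝ λ^4e^(−4λ) · λ^31e^(−6λ) = λ^35e^(−10λ), i.e. Gamma(shape=36, rate=10).
The mode of a Gamma(a, b) with a ≥ 1 (shape–rate) is (a−1)/b = 35/10 ≈ 3.50.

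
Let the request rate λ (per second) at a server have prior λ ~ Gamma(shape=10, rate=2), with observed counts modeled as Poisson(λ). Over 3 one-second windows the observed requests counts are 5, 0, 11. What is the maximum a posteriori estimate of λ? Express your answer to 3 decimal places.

Σxᵢ = 5+0+11 = 16, with n = 3.
Posterior ∝ λ^9e^(−2λ) · λ^16e^(−3λ) = λ^25e^(−5λ), i.e. Gamma(shape=26, rate=5).
The mode of a Gamma(a, b) with a ≥ 1 (shape–rate) is (a−1)/b = 25/5 ≈ 5.000.

λ̂_MAP = 5.000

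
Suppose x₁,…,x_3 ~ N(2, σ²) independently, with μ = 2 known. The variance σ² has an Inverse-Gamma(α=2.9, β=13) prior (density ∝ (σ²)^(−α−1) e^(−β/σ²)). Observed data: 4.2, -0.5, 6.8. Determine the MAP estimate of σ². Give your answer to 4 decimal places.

σ̂²_MAP = 5.5676

Sum of squared deviations about the known mean: SS = (4.2−2)² + (-0.5−2)² + (6.8−2)² = 34.13.
The Normal likelihood contributes (σ²)^(−n/2) exp(−SS/(2σ²)), so the posterior is Inverse-Gamma(α + n/2, β + SS/2) = Inverse-Gamma(4.4, 30.065).
The mode of Inverse-Gamma(a, b) is b/(a+1) = 30.065/5.4 ≈ 5.5676.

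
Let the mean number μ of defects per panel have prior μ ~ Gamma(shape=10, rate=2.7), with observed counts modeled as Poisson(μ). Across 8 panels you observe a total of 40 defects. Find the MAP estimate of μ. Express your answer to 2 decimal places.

Σxᵢ = 40, n = 8.
Posterior ∝ μ^9e^(−2.7μ) · μ^40e^(−8μ) = μ^49e^(−10.7μ), i.e. Gamma(shape=50, rate=10.7).
The mode of a Gamma(a, b) with a ≥ 1 (shape–rate) is (a−1)/b = 49/10.7 ≈ 4.58.

μ̂_MAP = 4.58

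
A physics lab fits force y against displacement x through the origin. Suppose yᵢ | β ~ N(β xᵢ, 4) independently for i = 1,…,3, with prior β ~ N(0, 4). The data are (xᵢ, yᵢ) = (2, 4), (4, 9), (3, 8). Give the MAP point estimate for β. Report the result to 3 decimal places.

β̂_MAP = 2.267

log p(β | y) = −Σ(yᵢ − βxᵢ)²/(2·4) − β²/(2·4) + const.
Setting the derivative to zero: Σxᵢ(yᵢ − βxᵢ)/4 − β/4 = 0, so β = Σxᵢyᵢ / (Σxᵢ² + σ²/τ²).
Σxᵢyᵢ = 2·4 + 4·9 + 3·8 = 68; Σxᵢ² = 29; σ²/τ² = 1.
β̂_MAP = 68 / (29 + 1) = 68/30 ≈ 2.267.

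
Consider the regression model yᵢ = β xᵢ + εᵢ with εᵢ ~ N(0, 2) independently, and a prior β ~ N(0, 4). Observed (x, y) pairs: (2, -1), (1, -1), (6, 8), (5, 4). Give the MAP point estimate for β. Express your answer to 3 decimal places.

β̂_MAP = 0.977

log p(β | y) = −Σ(yᵢ − βxᵢ)²/(2·2) − β²/(2·4) + const.
Setting the derivative to zero: Σxᵢ(yᵢ − βxᵢ)/2 − β/4 = 0, so β = Σxᵢyᵢ / (Σxᵢ² + σ²/τ²).
Σxᵢyᵢ = 2·(-1) + 1·(-1) + 6·8 + 5·4 = 65; Σxᵢ² = 66; σ²/τ² = 0.5.
β̂_MAP = 65 / (66 + 0.5) = 65/66.5 ≈ 0.977.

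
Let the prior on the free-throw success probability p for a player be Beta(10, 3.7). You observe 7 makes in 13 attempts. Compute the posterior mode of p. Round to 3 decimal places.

Prior: Beta(10, 3.7).
Data: 7 successes in 13 trials. The binomial likelihood contributes p^7(1−p)^6, so the posterior is Beta(10+7, 3.7+6) = Beta(17, 9.7).
For Beta(a, b) with a, b > 1 the mode is (a−1)/(a+b−2) = 16/24.7 ≈ 0.648.

p̂_MAP = 0.648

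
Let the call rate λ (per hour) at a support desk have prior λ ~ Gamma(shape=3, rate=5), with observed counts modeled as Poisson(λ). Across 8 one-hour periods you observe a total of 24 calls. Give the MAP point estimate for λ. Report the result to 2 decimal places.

λ̂_MAP = 2.00

Σxᵢ = 24, n = 8.
Posterior ∝ λ^2e^(−5λ) · λ^24e^(−8λ) = λ^26e^(−13λ), i.e. Gamma(shape=27, rate=13).
The mode of a Gamma(a, b) with a ≥ 1 (shape–rate) is (a−1)/b = 26/13 ≈ 2.00.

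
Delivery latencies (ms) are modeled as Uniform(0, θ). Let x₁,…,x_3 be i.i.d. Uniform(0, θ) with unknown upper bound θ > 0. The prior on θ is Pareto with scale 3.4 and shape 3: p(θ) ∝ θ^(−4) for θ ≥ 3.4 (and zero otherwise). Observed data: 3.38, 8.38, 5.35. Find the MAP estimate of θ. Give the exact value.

θ̂_MAP = 8.38

The Uniform(0, θ) likelihood is θ^(−n) for θ ≥ max(xᵢ), zero otherwise. Here max(xᵢ) = 8.38.
Posterior ∝ θ^(−4) · θ^(−3) = θ^(−7) on θ ≥ max(3.4, 8.38) = 8.38.
This density is strictly decreasing in θ, so the posterior mode lies at the lower boundary of the support.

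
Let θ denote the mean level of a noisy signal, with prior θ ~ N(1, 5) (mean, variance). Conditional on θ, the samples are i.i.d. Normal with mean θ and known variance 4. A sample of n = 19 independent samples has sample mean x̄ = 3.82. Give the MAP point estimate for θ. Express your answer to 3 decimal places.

n = 19, x̄ = 3.82.
For a Normal prior and Normal likelihood with known variance, the posterior is Normal; its mode equals its mean, the precision-weighted average.
Prior precision 1/σ₀² = 1/5 = 0.2; data precision n/σ² = 19/4 = 4.75.
θ̂ = (0.2·1 + 4.75·3.82) / (0.2 + 4.75) = 18.345/4.95 = 1223/330 ≈ 3.706.

θ̂_MAP = 3.706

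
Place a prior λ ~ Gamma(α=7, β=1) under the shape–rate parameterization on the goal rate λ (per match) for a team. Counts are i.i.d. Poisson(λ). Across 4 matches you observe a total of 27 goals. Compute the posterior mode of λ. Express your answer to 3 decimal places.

Σxᵢ = 27, n = 4.
Posterior ∝ λ^6e^(−1λ) · λ^27e^(−4λ) = λ^33e^(−5λ), i.e. Gamma(shape=34, rate=5).
The mode of a Gamma(a, b) with a ≥ 1 (shape–rate) is (a−1)/b = 33/5 ≈ 6.600.

λ̂_MAP = 6.600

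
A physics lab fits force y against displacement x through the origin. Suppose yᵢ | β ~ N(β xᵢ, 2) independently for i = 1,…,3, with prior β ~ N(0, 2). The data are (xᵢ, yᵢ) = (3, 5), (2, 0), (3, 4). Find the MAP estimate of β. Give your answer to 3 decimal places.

log p(β | y) = −Σ(yᵢ − βxᵢ)²/(2·2) − β²/(2·2) + const.
Setting the derivative to zero: Σxᵢ(yᵢ − βxᵢ)/2 − β/2 = 0, so β = Σxᵢyᵢ / (Σxᵢ² + σ²/τ²).
Σxᵢyᵢ = 3·5 + 2·0 + 3·4 = 27; Σxᵢ² = 22; σ²/τ² = 1.
β̂_MAP = 27 / (22 + 1) = 27/23 ≈ 1.174.

β̂_MAP = 1.174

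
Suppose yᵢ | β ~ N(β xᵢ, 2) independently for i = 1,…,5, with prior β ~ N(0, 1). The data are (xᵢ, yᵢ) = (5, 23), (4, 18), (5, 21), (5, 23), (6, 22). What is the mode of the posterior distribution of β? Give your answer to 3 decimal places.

log p(β | y) = −Σ(yᵢ − βxᵢ)²/(2·2) − β²/(2·1) + const.
Setting the derivative to zero: Σxᵢ(yᵢ − βxᵢ)/2 − β/1 = 0, so β = Σxᵢyᵢ / (Σxᵢ² + σ²/τ²).
Σxᵢyᵢ = 5·23 + 4·18 + 5·21 + 5·23 + 6·22 = 539; Σxᵢ² = 127; σ²/τ² = 2.
β̂_MAP = 539 / (127 + 2) = 539/129 ≈ 4.178.

β̂_MAP = 4.178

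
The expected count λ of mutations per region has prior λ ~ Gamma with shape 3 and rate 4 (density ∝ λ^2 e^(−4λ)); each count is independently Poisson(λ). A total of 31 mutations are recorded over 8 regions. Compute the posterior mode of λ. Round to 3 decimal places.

Σxᵢ = 31, n = 8.
Posterior ∝ λ^2e^(−4λ) · λ^31e^(−8λ) = λ^33e^(−12λ), i.e. Gamma(shape=34, rate=12).
The mode of a Gamma(a, b) with a ≥ 1 (shape–rate) is (a−1)/b = 33/12 ≈ 2.750.

λ̂_MAP = 2.750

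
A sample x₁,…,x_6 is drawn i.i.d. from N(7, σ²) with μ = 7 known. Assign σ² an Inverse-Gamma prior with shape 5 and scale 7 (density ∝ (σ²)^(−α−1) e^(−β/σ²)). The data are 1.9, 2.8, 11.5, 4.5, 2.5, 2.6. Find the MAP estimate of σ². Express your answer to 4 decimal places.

Sum of squared deviations about the known mean: SS = (1.9−7)² + (2.8−7)² + (11.5−7)² + (4.5−7)² + (2.5−7)² + (2.6−7)² = 109.76.
The Normal likelihood contributes (σ²)^(−n/2) exp(−SS/(2σ²)), so the posterior is Inverse-Gamma(α + n/2, β + SS/2) = Inverse-Gamma(8, 61.88).
The mode of Inverse-Gamma(a, b) is b/(a+1) = 61.88/9 ≈ 6.8756.

σ̂²_MAP = 6.8756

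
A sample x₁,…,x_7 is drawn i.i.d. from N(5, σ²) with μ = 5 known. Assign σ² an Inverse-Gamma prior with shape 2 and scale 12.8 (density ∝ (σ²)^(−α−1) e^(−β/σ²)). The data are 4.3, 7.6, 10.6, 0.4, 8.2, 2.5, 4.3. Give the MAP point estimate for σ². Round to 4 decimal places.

σ̂²_MAP = 7.8731

Sum of squared deviations about the known mean: SS = (4.3−5)² + (7.6−5)² + (10.6−5)² + (0.4−5)² + (8.2−5)² + (2.5−5)² + (4.3−5)² = 76.75.
The Normal likelihood contributes (σ²)^(−n/2) exp(−SS/(2σ²)), so the posterior is Inverse-Gamma(α + n/2, β + SS/2) = Inverse-Gamma(5.5, 51.175).
The mode of Inverse-Gamma(a, b) is b/(a+1) = 51.175/6.5 ≈ 7.8731.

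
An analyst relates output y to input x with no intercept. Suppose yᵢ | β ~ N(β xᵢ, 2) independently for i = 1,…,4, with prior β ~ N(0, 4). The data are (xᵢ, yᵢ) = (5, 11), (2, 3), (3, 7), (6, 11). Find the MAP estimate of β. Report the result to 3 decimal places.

β̂_MAP = 1.987

log p(β | y) = −Σ(yᵢ − βxᵢ)²/(2·2) − β²/(2·4) + const.
Setting the derivative to zero: Σxᵢ(yᵢ − βxᵢ)/2 − β/4 = 0, so β = Σxᵢyᵢ / (Σxᵢ² + σ²/τ²).
Σxᵢyᵢ = 5·11 + 2·3 + 3·7 + 6·11 = 148; Σxᵢ² = 74; σ²/τ² = 0.5.
β̂_MAP = 148 / (74 + 0.5) = 148/74.5 ≈ 1.987.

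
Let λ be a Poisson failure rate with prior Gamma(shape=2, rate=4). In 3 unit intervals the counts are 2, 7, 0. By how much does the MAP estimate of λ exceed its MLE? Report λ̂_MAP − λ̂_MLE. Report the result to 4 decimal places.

Σxᵢ = 9. Posterior is Gamma(11, 7); MAP = (11−1)/7 = 10/7 ≈ 1.42857.
MLE = x̄ = 9/3 ≈ 3.00000.
Difference = 10/7 − 9/3 = -11/7 ≈ -1.5714.

MAP − MLE = -1.5714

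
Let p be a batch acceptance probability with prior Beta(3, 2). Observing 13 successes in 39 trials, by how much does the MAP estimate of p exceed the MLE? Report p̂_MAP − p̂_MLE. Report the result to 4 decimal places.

Posterior is Beta(16, 28); MAP = (16−1)/(44−2) = 15/42 ≈ 0.35714.
MLE ignores the prior: p̂_MLE = k/n = 13/39 ≈ 0.33333.
Difference = 15/42 − 13/39 = 1/42 ≈ 0.0238.

MAP − MLE = 0.0238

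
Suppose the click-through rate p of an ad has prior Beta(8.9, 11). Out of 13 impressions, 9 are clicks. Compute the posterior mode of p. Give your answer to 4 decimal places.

p̂_MAP = 0.5469

Prior: Beta(8.9, 11).
Data: 9 successes in 13 trials. The binomial likelihood contributes p^9(1−p)^4, so the posterior is Beta(8.9+9, 11+4) = Beta(17.9, 15).
For Beta(a, b) with a, b > 1 the mode is (a−1)/(a+b−2) = 16.9/30.9 ≈ 0.5469.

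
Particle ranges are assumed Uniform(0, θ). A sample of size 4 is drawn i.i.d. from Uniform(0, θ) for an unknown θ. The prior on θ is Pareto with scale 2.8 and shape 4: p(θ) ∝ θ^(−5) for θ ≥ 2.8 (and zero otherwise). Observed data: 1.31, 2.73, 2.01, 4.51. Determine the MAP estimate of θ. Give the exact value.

θ̂_MAP = 4.51

The Uniform(0, θ) likelihood is θ^(−n) for θ ≥ max(xᵢ), zero otherwise. Here max(xᵢ) = 4.51.
Posterior ∝ θ^(−5) · θ^(−4) = θ^(−9) on θ ≥ max(2.8, 4.51) = 4.51.
This density is strictly decreasing in θ, so the posterior mode lies at the lower boundary of the support.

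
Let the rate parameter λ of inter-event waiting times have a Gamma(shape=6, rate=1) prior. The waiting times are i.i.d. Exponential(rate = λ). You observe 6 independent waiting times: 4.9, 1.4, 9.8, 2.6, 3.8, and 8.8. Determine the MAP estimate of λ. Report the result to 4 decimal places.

The Exponential(rate=λ) likelihood is ∝ λ^n e^(−λΣtᵢ). Here n = 6 and Σtᵢ = 4.9 + 1.4 + 9.8 + 2.6 + 3.8 + 8.8 = 31.3.
Posterior ∝ λ^5e^(−1λ) · λ^6e^(−31.3λ) = λ^11e^(−32.3λ), i.e. Gamma(12, 32.3).
Mode = (a−1)/b = 11/32.3 ≈ 0.3406.

λ̂_MAP = 0.3406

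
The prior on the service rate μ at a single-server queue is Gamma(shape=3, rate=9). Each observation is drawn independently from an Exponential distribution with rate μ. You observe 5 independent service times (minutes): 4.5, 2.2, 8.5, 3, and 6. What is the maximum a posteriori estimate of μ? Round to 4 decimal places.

The Exponential(rate=μ) likelihood is ∝ μ^n e^(−μΣtᵢ). Here n = 5 and Σtᵢ = 4.5 + 2.2 + 8.5 + 3 + 6 = 24.2.
Posterior ∝ μ^2e^(−9μ) · μ^5e^(−24.2μ) = μ^7e^(−33.2μ), i.e. Gamma(8, 33.2).
Mode = (a−1)/b = 7/33.2 ≈ 0.2108.

μ̂_MAP = 0.2108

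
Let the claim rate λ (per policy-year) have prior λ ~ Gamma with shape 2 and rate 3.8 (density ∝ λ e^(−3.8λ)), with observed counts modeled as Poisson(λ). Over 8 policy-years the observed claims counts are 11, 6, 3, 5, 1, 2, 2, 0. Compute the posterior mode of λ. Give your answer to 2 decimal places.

λ̂_MAP = 2.63

Σxᵢ = 11+6+3+5+1+2+2+0 = 30, with n = 8.
Posterior ∝ λe^(−3.8λ) · λ^30e^(−8λ) = λ^31e^(−11.8λ), i.e. Gamma(shape=32, rate=11.8).
The mode of a Gamma(a, b) with a ≥ 1 (shape–rate) is (a−1)/b = 31/11.8 ≈ 2.63.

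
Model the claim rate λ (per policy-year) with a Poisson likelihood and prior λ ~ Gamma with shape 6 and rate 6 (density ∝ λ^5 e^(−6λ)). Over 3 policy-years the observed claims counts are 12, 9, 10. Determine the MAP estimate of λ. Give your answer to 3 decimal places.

λ̂_MAP = 4.000

Σxᵢ = 12+9+10 = 31, with n = 3.
Posterior ∝ λ^5e^(−6λ) · λ^31e^(−3λ) = λ^36e^(−9λ), i.e. Gamma(shape=37, rate=9).
The mode of a Gamma(a, b) with a ≥ 1 (shape–rate) is (a−1)/b = 36/9 ≈ 4.000.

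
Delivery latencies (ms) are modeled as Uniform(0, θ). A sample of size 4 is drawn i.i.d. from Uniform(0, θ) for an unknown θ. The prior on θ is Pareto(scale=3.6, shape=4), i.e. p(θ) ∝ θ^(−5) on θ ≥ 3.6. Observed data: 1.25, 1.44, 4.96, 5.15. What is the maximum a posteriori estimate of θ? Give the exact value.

The Uniform(0, θ) likelihood is θ^(−n) for θ ≥ max(xᵢ), zero otherwise. Here max(xᵢ) = 5.15.
Posterior ∝ θ^(−5) · θ^(−4) = θ^(−9) on θ ≥ max(3.6, 5.15) = 5.15.
This density is strictly decreasing in θ, so the posterior mode lies at the lower boundary of the support.

θ̂_MAP = 5.15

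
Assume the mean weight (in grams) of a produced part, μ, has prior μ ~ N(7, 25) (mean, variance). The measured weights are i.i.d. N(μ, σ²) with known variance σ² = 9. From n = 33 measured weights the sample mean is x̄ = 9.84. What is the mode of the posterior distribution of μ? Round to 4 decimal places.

n = 33, x̄ = 9.84.
For a Normal prior and Normal likelihood with known variance, the posterior is Normal; its mode equals its mean, the precision-weighted average.
Prior precision 1/σ₀² = 1/25 = 0.04; data precision n/σ² = 33/9 = 11/3.
μ̂ = (0.04·7 + (11/3)·9.84) / (0.04 + 11/3) = 36.36/(278/75) = 2727/278 ≈ 9.8094.

μ̂_MAP = 9.8094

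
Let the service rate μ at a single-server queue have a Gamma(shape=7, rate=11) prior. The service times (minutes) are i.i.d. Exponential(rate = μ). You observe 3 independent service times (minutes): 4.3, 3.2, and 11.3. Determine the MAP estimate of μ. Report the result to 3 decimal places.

μ̂_MAP = 0.302

The Exponential(rate=μ) likelihood is ∝ μ^n e^(−μΣtᵢ). Here n = 3 and Σtᵢ = 4.3 + 3.2 + 11.3 = 18.8.
Posterior ∝ μ^6e^(−11μ) · μ^3e^(−18.8μ) = μ^9e^(−29.8μ), i.e. Gamma(10, 29.8).
Mode = (a−1)/b = 9/29.8 ≈ 0.302.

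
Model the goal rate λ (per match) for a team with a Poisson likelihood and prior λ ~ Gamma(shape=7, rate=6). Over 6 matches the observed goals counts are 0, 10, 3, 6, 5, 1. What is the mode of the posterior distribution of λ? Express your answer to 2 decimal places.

Σxᵢ = 0+10+3+6+5+1 = 25, with n = 6.
Posterior ∝ λ^6e^(−6λ) · λ^25e^(−6λ) = λ^31e^(−12λ), i.e. Gamma(shape=32, rate=12).
The mode of a Gamma(a, b) with a ≥ 1 (shape–rate) is (a−1)/b = 31/12 ≈ 2.58.

λ̂_MAP = 2.58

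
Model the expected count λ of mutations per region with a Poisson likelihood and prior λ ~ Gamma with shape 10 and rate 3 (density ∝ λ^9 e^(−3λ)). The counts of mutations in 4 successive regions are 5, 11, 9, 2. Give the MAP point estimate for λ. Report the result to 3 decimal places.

λ̂_MAP = 5.143

Σxᵢ = 5+11+9+2 = 27, with n = 4.
Posterior ∝ λ^9e^(−3λ) · λ^27e^(−4λ) = λ^36e^(−7λ), i.e. Gamma(shape=37, rate=7).
The mode of a Gamma(a, b) with a ≥ 1 (shape–rate) is (a−1)/b = 36/7 ≈ 5.143.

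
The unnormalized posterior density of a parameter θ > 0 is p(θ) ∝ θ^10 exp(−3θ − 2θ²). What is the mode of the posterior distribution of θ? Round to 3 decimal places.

ℓ'(θ) = 10/θ − 3 − 4θ. Setting this to zero and multiplying by θ: 4θ² + 3θ − 10 = 0.
θ = (−3 + √(3² + 4·4·10)) / (2·4) = (−3 + √169) / 8 = (−3 + 13)/8 = 5/4.
ℓ''(θ) = −10/θ² − 4 < 0, confirming a maximum.

θ̂_MAP = 1.250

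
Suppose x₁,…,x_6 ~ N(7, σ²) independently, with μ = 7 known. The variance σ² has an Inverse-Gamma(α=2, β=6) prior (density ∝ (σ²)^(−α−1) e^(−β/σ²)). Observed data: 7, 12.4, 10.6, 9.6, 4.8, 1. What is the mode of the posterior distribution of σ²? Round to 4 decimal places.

σ̂²_MAP = 8.4767

Sum of squared deviations about the known mean: SS = (7−7)² + (12.4−7)² + (10.6−7)² + (9.6−7)² + (4.8−7)² + (1−7)² = 89.72.
The Normal likelihood contributes (σ²)^(−n/2) exp(−SS/(2σ²)), so the posterior is Inverse-Gamma(α + n/2, β + SS/2) = Inverse-Gamma(5, 50.86).
The mode of Inverse-Gamma(a, b) is b/(a+1) = 50.86/6 ≈ 8.4767.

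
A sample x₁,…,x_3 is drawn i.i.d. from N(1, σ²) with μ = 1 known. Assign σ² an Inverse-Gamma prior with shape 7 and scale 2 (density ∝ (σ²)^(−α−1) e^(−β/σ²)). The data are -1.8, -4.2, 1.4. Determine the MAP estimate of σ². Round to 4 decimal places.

Sum of squared deviations about the known mean: SS = (-1.8−1)² + (-4.2−1)² + (1.4−1)² = 35.04.
The Normal likelihood contributes (σ²)^(−n/2) exp(−SS/(2σ²)), so the posterior is Inverse-Gamma(α + n/2, β + SS/2) = Inverse-Gamma(8.5, 19.52).
The mode of Inverse-Gamma(a, b) is b/(a+1) = 19.52/9.5 ≈ 2.0547.

σ̂²_MAP = 2.0547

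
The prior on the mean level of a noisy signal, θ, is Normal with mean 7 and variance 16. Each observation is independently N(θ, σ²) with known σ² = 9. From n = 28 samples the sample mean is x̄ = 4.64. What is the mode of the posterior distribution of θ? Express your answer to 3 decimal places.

θ̂_MAP = 4.686

n = 28, x̄ = 4.64.
For a Normal prior and Normal likelihood with known variance, the posterior is Normal; its mode equals its mean, the precision-weighted average.
Prior precision 1/σ₀² = 1/16 = 0.0625; data precision n/σ² = 28/9.
θ̂ = (0.0625·7 + (28/9)·4.64) / (0.0625 + 28/9) = (53543/3600)/(457/144) = 53543/11425 ≈ 4.686.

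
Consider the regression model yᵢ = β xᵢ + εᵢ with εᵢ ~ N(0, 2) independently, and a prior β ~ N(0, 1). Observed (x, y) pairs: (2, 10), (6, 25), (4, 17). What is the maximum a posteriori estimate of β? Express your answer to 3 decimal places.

β̂_MAP = 4.103

log p(β | y) = −Σ(yᵢ − βxᵢ)²/(2·2) − β²/(2·1) + const.
Setting the derivative to zero: Σxᵢ(yᵢ − βxᵢ)/2 − β/1 = 0, so β = Σxᵢyᵢ / (Σxᵢ² + σ²/τ²).
Σxᵢyᵢ = 2·10 + 6·25 + 4·17 = 238; Σxᵢ² = 56; σ²/τ² = 2.
β̂_MAP = 238 / (56 + 2) = 238/58 ≈ 4.103.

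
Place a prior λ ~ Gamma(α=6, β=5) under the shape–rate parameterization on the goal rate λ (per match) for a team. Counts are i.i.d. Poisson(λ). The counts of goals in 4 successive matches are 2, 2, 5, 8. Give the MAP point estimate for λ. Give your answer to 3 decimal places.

Σxᵢ = 2+2+5+8 = 17, with n = 4.
Posterior ∝ λ^5e^(−5λ) · λ^17e^(−4λ) = λ^22e^(−9λ), i.e. Gamma(shape=23, rate=9).
The mode of a Gamma(a, b) with a ≥ 1 (shape–rate) is (a−1)/b = 22/9 ≈ 2.444.

λ̂_MAP = 2.444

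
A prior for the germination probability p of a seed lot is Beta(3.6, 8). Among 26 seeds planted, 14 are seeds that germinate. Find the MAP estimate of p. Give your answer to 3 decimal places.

p̂_MAP = 0.466

Prior: Beta(3.6, 8).
Data: 14 successes in 26 trials. The binomial likelihood contributes p^14(1−p)^12, so the posterior is Beta(3.6+14, 8+12) = Beta(17.6, 20).
For Beta(a, b) with a, b > 1 the mode is (a−1)/(a+b−2) = 16.6/35.6 ≈ 0.466.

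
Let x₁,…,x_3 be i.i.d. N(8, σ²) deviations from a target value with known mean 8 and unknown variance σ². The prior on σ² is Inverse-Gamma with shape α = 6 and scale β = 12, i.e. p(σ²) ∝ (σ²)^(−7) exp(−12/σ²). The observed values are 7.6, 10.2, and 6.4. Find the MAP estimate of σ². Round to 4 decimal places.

σ̂²_MAP = 1.8565

Sum of squared deviations about the known mean: SS = (7.6−8)² + (10.2−8)² + (6.4−8)² = 7.56.
The Normal likelihood contributes (σ²)^(−n/2) exp(−SS/(2σ²)), so the posterior is Inverse-Gamma(α + n/2, β + SS/2) = Inverse-Gamma(7.5, 15.78).
The mode of Inverse-Gamma(a, b) is b/(a+1) = 15.78/8.5 ≈ 1.8565.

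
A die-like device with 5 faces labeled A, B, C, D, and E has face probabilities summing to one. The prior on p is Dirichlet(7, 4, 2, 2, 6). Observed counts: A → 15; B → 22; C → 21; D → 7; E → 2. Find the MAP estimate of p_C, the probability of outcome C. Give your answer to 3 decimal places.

MAP estimate of p_C = 0.265

The posterior is Dirichlet(αᵢ + nᵢ) = Dirichlet(22, 26, 23, 9, 8).
For a Dirichlet(a₁,…,a_K) with all aᵢ > 1, the mode has j-th component (aⱼ − 1)/(Σaᵢ − K).
Here Σaᵢ = 88 and K = 5, so p_C = (23 − 1)/(88 − 5) = 22/83 ≈ 0.265.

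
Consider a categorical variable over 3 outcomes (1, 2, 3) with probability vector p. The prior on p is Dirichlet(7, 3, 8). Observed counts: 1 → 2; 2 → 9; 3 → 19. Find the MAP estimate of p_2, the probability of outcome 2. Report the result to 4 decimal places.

The posterior is Dirichlet(αᵢ + nᵢ) = Dirichlet(9, 12, 27).
For a Dirichlet(a₁,…,a_K) with all aᵢ > 1, the mode has j-th component (aⱼ − 1)/(Σaᵢ − K).
Here Σaᵢ = 48 and K = 3, so p_2 = (12 − 1)/(48 − 3) = 11/45 ≈ 0.2444.

MAP estimate: 0.2444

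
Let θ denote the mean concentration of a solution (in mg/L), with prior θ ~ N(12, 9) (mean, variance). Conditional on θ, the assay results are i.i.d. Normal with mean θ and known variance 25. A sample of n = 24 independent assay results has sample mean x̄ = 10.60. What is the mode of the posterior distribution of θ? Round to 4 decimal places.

n = 24, x̄ = 10.60.
For a Normal prior and Normal likelihood with known variance, the posterior is Normal; its mode equals its mean, the precision-weighted average.
Prior precision 1/σ₀² = 1/9; data precision n/σ² = 24/25 = 0.96.
θ̂ = ((1/9)·12 + 0.96·10.6) / (1/9 + 0.96) = (4316/375)/(241/225) = 12948/1205 ≈ 10.7452.

θ̂_MAP = 10.7452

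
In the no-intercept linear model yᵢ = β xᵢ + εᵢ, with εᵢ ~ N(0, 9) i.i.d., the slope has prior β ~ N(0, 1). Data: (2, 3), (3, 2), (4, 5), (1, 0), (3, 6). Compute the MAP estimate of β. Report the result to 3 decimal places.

β̂_MAP = 1.042

log p(β | y) = −Σ(yᵢ − βxᵢ)²/(2·9) − β²/(2·1) + const.
Setting the derivative to zero: Σxᵢ(yᵢ − βxᵢ)/9 − β/1 = 0, so β = Σxᵢyᵢ / (Σxᵢ² + σ²/τ²).
Σxᵢyᵢ = 2·3 + 3·2 + 4·5 + 1·0 + 3·6 = 50; Σxᵢ² = 39; σ²/τ² = 9.
β̂_MAP = 50 / (39 + 9) = 50/48 ≈ 1.042.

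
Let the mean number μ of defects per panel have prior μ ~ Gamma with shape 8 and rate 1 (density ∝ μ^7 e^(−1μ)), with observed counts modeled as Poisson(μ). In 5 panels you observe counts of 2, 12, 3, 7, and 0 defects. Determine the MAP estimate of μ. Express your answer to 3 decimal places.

Σxᵢ = 2+12+3+7+0 = 24, with n = 5.
Posterior ∝ μ^7e^(−1μ) · μ^24e^(−5μ) = μ^31e^(−6μ), i.e. Gamma(shape=32, rate=6).
The mode of a Gamma(a, b) with a ≥ 1 (shape–rate) is (a−1)/b = 31/6 ≈ 5.167.

μ̂_MAP = 5.167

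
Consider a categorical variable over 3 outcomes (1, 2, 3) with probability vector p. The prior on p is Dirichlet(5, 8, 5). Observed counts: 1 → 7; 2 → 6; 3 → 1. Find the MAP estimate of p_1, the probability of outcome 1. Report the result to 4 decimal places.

MAP estimate: 0.3793

The posterior is Dirichlet(αᵢ + nᵢ) = Dirichlet(12, 14, 6).
For a Dirichlet(a₁,…,a_K) with all aᵢ > 1, the mode has j-th component (aⱼ − 1)/(Σaᵢ − K).
Here Σaᵢ = 32 and K = 3, so p_1 = (12 − 1)/(32 − 3) = 11/29 ≈ 0.3793.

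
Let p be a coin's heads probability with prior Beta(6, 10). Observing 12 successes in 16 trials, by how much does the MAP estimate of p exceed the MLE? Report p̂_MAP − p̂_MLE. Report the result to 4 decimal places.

Posterior is Beta(18, 14); MAP = (18−1)/(32−2) = 17/30 ≈ 0.56667.
MLE ignores the prior: p̂_MLE = k/n = 12/16 ≈ 0.75000.
Difference = 17/30 − 12/16 = -11/60 ≈ -0.1833.

MAP − MLE = -0.1833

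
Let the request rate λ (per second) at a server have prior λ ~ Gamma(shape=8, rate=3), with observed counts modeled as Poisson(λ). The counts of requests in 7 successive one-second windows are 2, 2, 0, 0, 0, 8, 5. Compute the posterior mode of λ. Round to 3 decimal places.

Σxᵢ = 2+2+0+0+0+8+5 = 17, with n = 7.
Posterior ∝ λ^7e^(−3λ) · λ^17e^(−7λ) = λ^24e^(−10λ), i.e. Gamma(shape=25, rate=10).
The mode of a Gamma(a, b) with a ≥ 1 (shape–rate) is (a−1)/b = 24/10 ≈ 2.400.

λ̂_MAP = 2.400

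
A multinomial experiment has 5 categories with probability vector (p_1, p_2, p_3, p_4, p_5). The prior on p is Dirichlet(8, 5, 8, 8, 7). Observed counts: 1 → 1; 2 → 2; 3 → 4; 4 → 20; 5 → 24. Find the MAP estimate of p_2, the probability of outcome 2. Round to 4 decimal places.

MAP estimate: 0.0732

The posterior is Dirichlet(αᵢ + nᵢ) = Dirichlet(9, 7, 12, 28, 31).
For a Dirichlet(a₁,…,a_K) with all aᵢ > 1, the mode has j-th component (aⱼ − 1)/(Σaᵢ − K).
Here Σaᵢ = 87 and K = 5, so p_2 = (7 − 1)/(87 − 5) = 6/82 ≈ 0.0732.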